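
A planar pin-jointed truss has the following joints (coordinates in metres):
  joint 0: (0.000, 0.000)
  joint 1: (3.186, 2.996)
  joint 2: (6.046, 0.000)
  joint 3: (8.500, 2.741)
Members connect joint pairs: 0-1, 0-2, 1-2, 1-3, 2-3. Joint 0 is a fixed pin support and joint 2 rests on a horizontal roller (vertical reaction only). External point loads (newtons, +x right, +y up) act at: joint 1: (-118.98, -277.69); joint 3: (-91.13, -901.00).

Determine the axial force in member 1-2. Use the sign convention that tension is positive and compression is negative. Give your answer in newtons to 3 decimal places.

-614.772

N=4 nodes, M=5 members, R=3 reactions → 2N=8, M+R=8
member 0 (0-1): L=4.3734, (cx,cy)=(0.7285,0.6851)
member 1 (0-2): L=6.0460, (cx,cy)=(1.0000,0.0000)
member 2 (1-2): L=4.1419, (cx,cy)=(0.6905,-0.7233)
member 3 (1-3): L=5.3201, (cx,cy)=(0.9989,-0.0479)
member 4 (2-3): L=3.6790, (cx,cy)=(0.6670,0.7450)
solve A·x = −loads:
  F[0-1] = +195.7134 N (tension)
  F[0-2] = -352.6863 N (compression)
  F[1-2] = -614.7716 N (compression)
  F[1-3] = +686.8448 N (tension)
  F[2-3] = -1165.1513 N (compression)
  Rx@0 = +210.1100 N
  Ry@0 = -134.0736 N
  Ry@2 = +1312.7636 N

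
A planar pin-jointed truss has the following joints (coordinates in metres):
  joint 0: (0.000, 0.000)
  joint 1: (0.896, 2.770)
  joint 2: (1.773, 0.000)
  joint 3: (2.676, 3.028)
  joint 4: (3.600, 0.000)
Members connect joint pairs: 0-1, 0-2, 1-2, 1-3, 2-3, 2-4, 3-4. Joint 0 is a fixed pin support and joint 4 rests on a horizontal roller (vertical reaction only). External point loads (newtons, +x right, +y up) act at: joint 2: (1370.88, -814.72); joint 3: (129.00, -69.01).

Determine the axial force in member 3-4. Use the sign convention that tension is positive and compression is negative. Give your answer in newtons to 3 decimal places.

N=5 nodes, M=7 members, R=3 reactions → 2N=10, M+R=10
member 0 (0-1): L=2.9113, (cx,cy)=(0.3078,0.9515)
member 1 (0-2): L=1.7730, (cx,cy)=(1.0000,0.0000)
member 2 (1-2): L=2.9055, (cx,cy)=(0.3018,-0.9534)
member 3 (1-3): L=1.7986, (cx,cy)=(0.9897,0.1434)
member 4 (2-3): L=3.1598, (cx,cy)=(0.2858,0.9583)
member 5 (2-4): L=1.8270, (cx,cy)=(1.0000,0.0000)
member 6 (3-4): L=3.1658, (cx,cy)=(0.2919,-0.9565)
solve A·x = −loads:
  F[0-1] = -339.1408 N (compression)
  F[0-2] = +1604.2558 N (tension)
  F[1-2] = +308.4429 N (tension)
  F[1-3] = -199.5396 N (compression)
  F[2-3] = +543.3224 N (tension)
  F[2-4] = +171.2056 N (tension)
  F[3-4] = -586.5909 N (compression)
  Rx@0 = -1499.8800 N
  Ry@0 = +322.6796 N
  Ry@4 = +561.0504 N

-586.591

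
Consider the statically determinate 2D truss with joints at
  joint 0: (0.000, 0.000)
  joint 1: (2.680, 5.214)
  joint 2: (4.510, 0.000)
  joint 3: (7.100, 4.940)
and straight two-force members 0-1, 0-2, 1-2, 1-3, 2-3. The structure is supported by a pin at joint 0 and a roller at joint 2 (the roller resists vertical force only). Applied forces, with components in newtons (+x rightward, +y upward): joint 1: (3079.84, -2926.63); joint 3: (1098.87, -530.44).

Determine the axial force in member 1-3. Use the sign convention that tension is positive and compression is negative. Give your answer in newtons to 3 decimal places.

1336.190

N=4 nodes, M=5 members, R=3 reactions → 2N=8, M+R=8
member 0 (0-1): L=5.8624, (cx,cy)=(0.4571,0.8894)
member 1 (0-2): L=4.5100, (cx,cy)=(1.0000,0.0000)
member 2 (1-2): L=5.5258, (cx,cy)=(0.3312,-0.9436)
member 3 (1-3): L=4.4285, (cx,cy)=(0.9981,-0.0619)
member 4 (2-3): L=5.5778, (cx,cy)=(0.4643,0.8857)
solve A·x = −loads:
  F[0-1] = +4364.0348 N (tension)
  F[0-2] = +2183.7020 N (tension)
  F[1-2] = -7302.7269 N (compression)
  F[1-3] = +1336.1905 N (tension)
  F[2-3] = -505.5766 N (compression)
  Rx@0 = -4178.7100 N
  Ry@0 = -3881.3327 N
  Ry@2 = +7338.4027 N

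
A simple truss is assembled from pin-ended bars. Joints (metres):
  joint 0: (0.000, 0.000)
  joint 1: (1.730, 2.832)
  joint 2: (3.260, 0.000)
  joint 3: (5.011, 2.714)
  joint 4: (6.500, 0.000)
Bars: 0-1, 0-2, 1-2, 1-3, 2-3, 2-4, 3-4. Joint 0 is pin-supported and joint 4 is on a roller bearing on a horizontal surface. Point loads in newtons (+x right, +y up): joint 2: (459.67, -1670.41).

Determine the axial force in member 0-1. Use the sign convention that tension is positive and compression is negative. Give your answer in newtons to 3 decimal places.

N=5 nodes, M=7 members, R=3 reactions → 2N=10, M+R=10
member 0 (0-1): L=3.3186, (cx,cy)=(0.5213,0.8534)
member 1 (0-2): L=3.2600, (cx,cy)=(1.0000,0.0000)
member 2 (1-2): L=3.2189, (cx,cy)=(0.4753,-0.8798)
member 3 (1-3): L=3.2831, (cx,cy)=(0.9994,-0.0359)
member 4 (2-3): L=3.2298, (cx,cy)=(0.5421,0.8403)
member 5 (2-4): L=3.2400, (cx,cy)=(1.0000,0.0000)
member 6 (3-4): L=3.0956, (cx,cy)=(0.4810,-0.8767)
solve A·x = −loads:
  F[0-1] = -975.7010 N (compression)
  F[0-2] = +968.3066 N (tension)
  F[1-2] = +986.3350 N (tension)
  F[1-3] = -978.0954 N (compression)
  F[2-3] = +955.1687 N (tension)
  F[2-4] = +459.6340 N (tension)
  F[3-4] = -955.5784 N (compression)
  Rx@0 = -459.6700 N
  Ry@0 = +832.6351 N
  Ry@4 = +837.7749 N

-975.701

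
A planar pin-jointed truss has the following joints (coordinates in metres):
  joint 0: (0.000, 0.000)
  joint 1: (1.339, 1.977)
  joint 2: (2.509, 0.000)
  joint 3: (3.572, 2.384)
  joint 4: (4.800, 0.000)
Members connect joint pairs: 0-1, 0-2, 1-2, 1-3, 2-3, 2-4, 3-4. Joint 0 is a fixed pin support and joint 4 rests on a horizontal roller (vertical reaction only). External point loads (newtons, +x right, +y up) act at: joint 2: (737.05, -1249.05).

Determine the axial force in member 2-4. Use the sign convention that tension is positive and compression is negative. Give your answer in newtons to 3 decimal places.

336.303

N=5 nodes, M=7 members, R=3 reactions → 2N=10, M+R=10
member 0 (0-1): L=2.3878, (cx,cy)=(0.5608,0.8280)
member 1 (0-2): L=2.5090, (cx,cy)=(1.0000,0.0000)
member 2 (1-2): L=2.2973, (cx,cy)=(0.5093,-0.8606)
member 3 (1-3): L=2.2698, (cx,cy)=(0.9838,0.1793)
member 4 (2-3): L=2.6103, (cx,cy)=(0.4072,0.9133)
member 5 (2-4): L=2.2910, (cx,cy)=(1.0000,0.0000)
member 6 (3-4): L=2.6817, (cx,cy)=(0.4579,-0.8890)
solve A·x = −loads:
  F[0-1] = -720.0285 N (compression)
  F[0-2] = +1140.8233 N (tension)
  F[1-2] = +548.0993 N (tension)
  F[1-3] = -694.1718 N (compression)
  F[2-3] = +851.1378 N (tension)
  F[2-4] = +336.3035 N (tension)
  F[3-4] = -734.4140 N (compression)
  Rx@0 = -737.0500 N
  Ry@0 = +596.1612 N
  Ry@4 = +652.8888 N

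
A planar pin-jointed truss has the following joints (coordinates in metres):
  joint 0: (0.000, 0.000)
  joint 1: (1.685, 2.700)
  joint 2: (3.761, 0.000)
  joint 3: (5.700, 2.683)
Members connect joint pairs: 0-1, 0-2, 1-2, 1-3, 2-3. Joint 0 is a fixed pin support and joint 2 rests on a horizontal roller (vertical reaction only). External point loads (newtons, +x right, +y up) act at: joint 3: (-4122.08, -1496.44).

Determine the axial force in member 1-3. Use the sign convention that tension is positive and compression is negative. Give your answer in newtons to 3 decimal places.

N=4 nodes, M=5 members, R=3 reactions → 2N=8, M+R=8
member 0 (0-1): L=3.1826, (cx,cy)=(0.5294,0.8484)
member 1 (0-2): L=3.7610, (cx,cy)=(1.0000,0.0000)
member 2 (1-2): L=3.4058, (cx,cy)=(0.6095,-0.7928)
member 3 (1-3): L=4.0150, (cx,cy)=(1.0000,-0.0042)
member 4 (2-3): L=3.3103, (cx,cy)=(0.5857,0.8105)
solve A·x = −loads:
  F[0-1] = -2556.8291 N (compression)
  F[0-2] = -2768.4078 N (compression)
  F[1-2] = +2752.3309 N (tension)
  F[1-3] = -3031.3564 N (compression)
  F[2-3] = -1862.1623 N (compression)
  Rx@0 = +4122.0800 N
  Ry@0 = +2169.0889 N
  Ry@2 = -672.6489 N

-3031.356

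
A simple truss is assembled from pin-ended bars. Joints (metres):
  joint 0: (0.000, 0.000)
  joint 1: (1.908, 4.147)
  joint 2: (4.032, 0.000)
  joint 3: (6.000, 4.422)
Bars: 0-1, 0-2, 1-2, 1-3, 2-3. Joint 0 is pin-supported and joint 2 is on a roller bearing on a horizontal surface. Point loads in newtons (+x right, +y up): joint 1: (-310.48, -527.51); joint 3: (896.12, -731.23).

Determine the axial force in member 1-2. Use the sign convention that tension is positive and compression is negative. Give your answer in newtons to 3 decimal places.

N=4 nodes, M=5 members, R=3 reactions → 2N=8, M+R=8
member 0 (0-1): L=4.5649, (cx,cy)=(0.4180,0.9085)
member 1 (0-2): L=4.0320, (cx,cy)=(1.0000,0.0000)
member 2 (1-2): L=4.6593, (cx,cy)=(0.4559,-0.8900)
member 3 (1-3): L=4.1012, (cx,cy)=(0.9977,0.0671)
member 4 (2-3): L=4.8402, (cx,cy)=(0.4066,0.9136)
solve A·x = −loads:
  F[0-1] = +817.3050 N (tension)
  F[0-2] = +244.0275 N (tension)
  F[1-2] = -1331.8058 N (compression)
  F[1-3] = +1262.0544 N (tension)
  F[2-3] = -893.0039 N (compression)
  Rx@0 = -585.6400 N
  Ry@0 = -742.4880 N
  Ry@2 = +2001.2280 N

-1331.806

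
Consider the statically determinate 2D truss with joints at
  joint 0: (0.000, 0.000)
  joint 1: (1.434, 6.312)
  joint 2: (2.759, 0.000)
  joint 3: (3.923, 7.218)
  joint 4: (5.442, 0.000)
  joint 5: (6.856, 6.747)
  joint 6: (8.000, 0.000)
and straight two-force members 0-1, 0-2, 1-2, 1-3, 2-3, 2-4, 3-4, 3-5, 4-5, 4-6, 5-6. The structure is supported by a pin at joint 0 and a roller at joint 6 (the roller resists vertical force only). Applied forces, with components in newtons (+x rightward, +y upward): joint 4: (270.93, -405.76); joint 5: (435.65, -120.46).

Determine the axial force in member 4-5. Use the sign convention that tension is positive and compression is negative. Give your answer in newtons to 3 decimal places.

N=7 nodes, M=11 members, R=3 reactions → 2N=14, M+R=14
member 0 (0-1): L=6.4728, (cx,cy)=(0.2215,0.9752)
member 1 (0-2): L=2.7590, (cx,cy)=(1.0000,0.0000)
member 2 (1-2): L=6.4496, (cx,cy)=(0.2054,-0.9787)
member 3 (1-3): L=2.6488, (cx,cy)=(0.9397,0.3420)
member 4 (2-3): L=7.3113, (cx,cy)=(0.1592,0.9872)
member 5 (2-4): L=2.6830, (cx,cy)=(1.0000,0.0000)
member 6 (3-4): L=7.3761, (cx,cy)=(0.2059,-0.9786)
member 7 (3-5): L=2.9706, (cx,cy)=(0.9874,-0.1586)
member 8 (4-5): L=6.8936, (cx,cy)=(0.2051,0.9787)
member 9 (4-6): L=2.5580, (cx,cy)=(1.0000,0.0000)
member 10 (5-6): L=6.8433, (cx,cy)=(0.1672,-0.9859)
solve A·x = −loads:
  F[0-1] = +226.0663 N (tension)
  F[0-2] = +656.4971 N (tension)
  F[1-2] = -191.9583 N (compression)
  F[1-3] = +95.2649 N (tension)
  F[2-3] = +190.2909 N (tension)
  F[2-4] = +586.7656 N (tension)
  F[3-4] = -253.5067 N (compression)
  F[3-5] = +174.2243 N (tension)
  F[4-5] = +668.0373 N (tension)
  F[4-6] = +126.6028 N (tension)
  F[5-6] = -757.3259 N (compression)
  Rx@0 = -706.5800 N
  Ry@0 = -220.4488 N
  Ry@6 = +746.6688 N

668.037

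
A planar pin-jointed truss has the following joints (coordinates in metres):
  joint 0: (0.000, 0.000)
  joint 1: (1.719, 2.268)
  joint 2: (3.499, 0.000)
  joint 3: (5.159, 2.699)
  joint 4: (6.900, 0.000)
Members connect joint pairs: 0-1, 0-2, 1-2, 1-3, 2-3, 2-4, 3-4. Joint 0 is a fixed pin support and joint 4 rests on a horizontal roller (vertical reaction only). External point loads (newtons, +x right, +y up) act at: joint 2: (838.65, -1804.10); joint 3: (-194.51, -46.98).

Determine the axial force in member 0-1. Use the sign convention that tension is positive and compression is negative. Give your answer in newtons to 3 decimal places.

N=5 nodes, M=7 members, R=3 reactions → 2N=10, M+R=10
member 0 (0-1): L=2.8458, (cx,cy)=(0.6040,0.7970)
member 1 (0-2): L=3.4990, (cx,cy)=(1.0000,0.0000)
member 2 (1-2): L=2.8831, (cx,cy)=(0.6174,-0.7867)
member 3 (1-3): L=3.4669, (cx,cy)=(0.9922,0.1243)
member 4 (2-3): L=3.1686, (cx,cy)=(0.5239,0.8518)
member 5 (2-4): L=3.4010, (cx,cy)=(1.0000,0.0000)
member 6 (3-4): L=3.2118, (cx,cy)=(0.5421,-0.8403)
solve A·x = −loads:
  F[0-1] = -1226.1397 N (compression)
  F[0-2] = +1384.7778 N (tension)
  F[1-2] = +1023.5794 N (tension)
  F[1-3] = -1383.3195 N (compression)
  F[2-3] = +1172.7044 N (tension)
  F[2-4] = +563.7146 N (tension)
  F[3-4] = -1039.9429 N (compression)
  Rx@0 = -644.1400 N
  Ry@0 = +977.1766 N
  Ry@4 = +873.9034 N

-1226.140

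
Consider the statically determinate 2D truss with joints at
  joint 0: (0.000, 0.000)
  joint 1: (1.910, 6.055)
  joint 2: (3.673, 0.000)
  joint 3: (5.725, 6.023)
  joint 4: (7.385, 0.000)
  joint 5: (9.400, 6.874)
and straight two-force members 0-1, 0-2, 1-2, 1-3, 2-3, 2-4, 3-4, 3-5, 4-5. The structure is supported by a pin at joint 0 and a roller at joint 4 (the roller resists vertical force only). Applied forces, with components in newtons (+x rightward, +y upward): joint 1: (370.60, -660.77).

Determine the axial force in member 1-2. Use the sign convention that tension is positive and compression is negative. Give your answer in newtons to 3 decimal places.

-491.919

N=6 nodes, M=9 members, R=3 reactions → 2N=12, M+R=12
member 0 (0-1): L=6.3491, (cx,cy)=(0.3008,0.9537)
member 1 (0-2): L=3.6730, (cx,cy)=(1.0000,0.0000)
member 2 (1-2): L=6.3064, (cx,cy)=(0.2796,-0.9601)
member 3 (1-3): L=3.8151, (cx,cy)=(1.0000,-0.0084)
member 4 (2-3): L=6.3630, (cx,cy)=(0.3225,0.9466)
member 5 (2-4): L=3.7120, (cx,cy)=(1.0000,0.0000)
member 6 (3-4): L=6.2476, (cx,cy)=(0.2657,-0.9641)
member 7 (3-5): L=3.7722, (cx,cy)=(0.9742,0.2256)
member 8 (4-5): L=7.1632, (cx,cy)=(0.2813,0.9596)
solve A·x = −loads:
  F[0-1] = -195.0518 N (compression)
  F[0-2] = +429.2774 N (tension)
  F[1-2] = -491.9192 N (compression)
  F[1-3] = -291.7690 N (compression)
  F[2-3] = +498.9646 N (tension)
  F[2-4] = +130.8469 N (tension)
  F[3-4] = -492.4547 N (compression)
  F[3-5] = +0.0000 N (tension)
  F[4-5] = +0.0000 N (tension)
  Rx@0 = -370.6000 N
  Ry@0 = +186.0166 N
  Ry@4 = +474.7534 N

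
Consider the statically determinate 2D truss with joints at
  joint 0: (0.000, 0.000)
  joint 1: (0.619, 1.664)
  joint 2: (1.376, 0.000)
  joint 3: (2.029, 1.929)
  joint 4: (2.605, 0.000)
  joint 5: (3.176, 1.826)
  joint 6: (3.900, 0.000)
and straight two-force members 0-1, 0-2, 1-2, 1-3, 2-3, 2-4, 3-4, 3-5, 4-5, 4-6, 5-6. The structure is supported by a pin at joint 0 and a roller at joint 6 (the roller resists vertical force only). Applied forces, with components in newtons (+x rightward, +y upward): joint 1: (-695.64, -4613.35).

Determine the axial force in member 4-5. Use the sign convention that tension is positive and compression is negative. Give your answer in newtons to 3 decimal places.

427.947

N=7 nodes, M=11 members, R=3 reactions → 2N=14, M+R=14
member 0 (0-1): L=1.7754, (cx,cy)=(0.3487,0.9373)
member 1 (0-2): L=1.3760, (cx,cy)=(1.0000,0.0000)
member 2 (1-2): L=1.8281, (cx,cy)=(0.4141,-0.9102)
member 3 (1-3): L=1.4347, (cx,cy)=(0.9828,0.1847)
member 4 (2-3): L=2.0365, (cx,cy)=(0.3206,0.9472)
member 5 (2-4): L=1.2290, (cx,cy)=(1.0000,0.0000)
member 6 (3-4): L=2.0132, (cx,cy)=(0.2861,-0.9582)
member 7 (3-5): L=1.1516, (cx,cy)=(0.9960,-0.0894)
member 8 (4-5): L=1.9132, (cx,cy)=(0.2985,0.9544)
member 9 (4-6): L=1.2950, (cx,cy)=(1.0000,0.0000)
member 10 (5-6): L=1.9643, (cx,cy)=(0.3686,-0.9296)
solve A·x = −loads:
  F[0-1] = -4457.6440 N (compression)
  F[0-2] = +858.5317 N (tension)
  F[1-2] = -603.9812 N (compression)
  F[1-3] = -619.0807 N (compression)
  F[2-3] = +580.4108 N (tension)
  F[2-4] = +422.3233 N (tension)
  F[3-4] = -426.2628 N (compression)
  F[3-5] = -301.5708 N (compression)
  F[4-5] = +427.9467 N (tension)
  F[4-6] = +172.6399 N (tension)
  F[5-6] = -468.3917 N (compression)
  Rx@0 = +695.6400 N
  Ry@0 = +4177.9350 N
  Ry@6 = +435.4150 N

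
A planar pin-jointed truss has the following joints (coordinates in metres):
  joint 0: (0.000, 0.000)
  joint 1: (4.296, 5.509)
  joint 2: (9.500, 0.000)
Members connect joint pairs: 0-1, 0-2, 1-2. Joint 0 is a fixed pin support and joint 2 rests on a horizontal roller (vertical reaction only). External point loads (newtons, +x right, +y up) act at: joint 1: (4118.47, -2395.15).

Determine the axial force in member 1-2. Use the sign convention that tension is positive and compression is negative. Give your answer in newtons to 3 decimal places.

N=3 nodes, M=3 members, R=3 reactions → 2N=6, M+R=6
member 0 (0-1): L=6.9860, (cx,cy)=(0.6149,0.7886)
member 1 (0-2): L=9.5000, (cx,cy)=(1.0000,0.0000)
member 2 (1-2): L=7.5783, (cx,cy)=(0.6867,-0.7269)
solve A·x = −loads:
  F[0-1] = +1364.7956 N (tension)
  F[0-2] = +3279.2012 N (tension)
  F[1-2] = -4775.3237 N (compression)
  Rx@0 = -4118.4700 N
  Ry@0 = -1076.2411 N
  Ry@2 = +3471.3911 N

-4775.324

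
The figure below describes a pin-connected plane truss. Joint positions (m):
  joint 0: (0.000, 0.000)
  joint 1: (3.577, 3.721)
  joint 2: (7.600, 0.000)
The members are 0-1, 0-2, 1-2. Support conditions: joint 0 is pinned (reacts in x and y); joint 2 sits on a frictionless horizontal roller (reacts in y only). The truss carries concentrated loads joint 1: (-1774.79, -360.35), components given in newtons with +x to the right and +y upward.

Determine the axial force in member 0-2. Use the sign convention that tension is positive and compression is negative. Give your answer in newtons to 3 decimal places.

-756.104

N=3 nodes, M=3 members, R=3 reactions → 2N=6, M+R=6
member 0 (0-1): L=5.1615, (cx,cy)=(0.6930,0.7209)
member 1 (0-2): L=7.6000, (cx,cy)=(1.0000,0.0000)
member 2 (1-2): L=5.4800, (cx,cy)=(0.7341,-0.6790)
solve A·x = −loads:
  F[0-1] = -1469.9230 N (compression)
  F[0-2] = -756.1045 N (compression)
  F[1-2] = +1029.9405 N (tension)
  Rx@0 = +1774.7900 N
  Ry@0 = +1059.6950 N
  Ry@2 = -699.3450 N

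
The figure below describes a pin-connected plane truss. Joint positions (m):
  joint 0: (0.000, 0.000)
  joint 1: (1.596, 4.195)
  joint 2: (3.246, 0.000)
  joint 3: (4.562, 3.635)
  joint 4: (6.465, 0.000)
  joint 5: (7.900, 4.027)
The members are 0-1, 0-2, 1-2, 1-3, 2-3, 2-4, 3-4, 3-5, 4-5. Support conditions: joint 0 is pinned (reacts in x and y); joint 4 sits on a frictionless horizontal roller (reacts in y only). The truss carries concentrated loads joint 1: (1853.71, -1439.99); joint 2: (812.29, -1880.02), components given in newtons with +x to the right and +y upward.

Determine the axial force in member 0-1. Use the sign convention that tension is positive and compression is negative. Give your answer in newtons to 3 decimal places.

-874.938

N=6 nodes, M=9 members, R=3 reactions → 2N=12, M+R=12
member 0 (0-1): L=4.4883, (cx,cy)=(0.3556,0.9346)
member 1 (0-2): L=3.2460, (cx,cy)=(1.0000,0.0000)
member 2 (1-2): L=4.5078, (cx,cy)=(0.3660,-0.9306)
member 3 (1-3): L=3.0184, (cx,cy)=(0.9826,-0.1855)
member 4 (2-3): L=3.8659, (cx,cy)=(0.3404,0.9403)
member 5 (2-4): L=3.2190, (cx,cy)=(1.0000,0.0000)
member 6 (3-4): L=4.1030, (cx,cy)=(0.4638,-0.8859)
member 7 (3-5): L=3.3609, (cx,cy)=(0.9932,0.1166)
member 8 (4-5): L=4.2750, (cx,cy)=(0.3357,0.9420)
solve A·x = −loads:
  F[0-1] = -874.9378 N (compression)
  F[0-2] = +2977.1171 N (tension)
  F[1-2] = -247.8278 N (compression)
  F[1-3] = -2110.7599 N (compression)
  F[2-3] = +2244.7129 N (tension)
  F[2-4] = +1309.9842 N (tension)
  F[3-4] = -2824.4188 N (compression)
  F[3-5] = -0.0000 N (compression)
  F[4-5] = +0.0000 N (tension)
  Rx@0 = -2666.0000 N
  Ry@0 = +817.7544 N
  Ry@4 = +2502.2556 N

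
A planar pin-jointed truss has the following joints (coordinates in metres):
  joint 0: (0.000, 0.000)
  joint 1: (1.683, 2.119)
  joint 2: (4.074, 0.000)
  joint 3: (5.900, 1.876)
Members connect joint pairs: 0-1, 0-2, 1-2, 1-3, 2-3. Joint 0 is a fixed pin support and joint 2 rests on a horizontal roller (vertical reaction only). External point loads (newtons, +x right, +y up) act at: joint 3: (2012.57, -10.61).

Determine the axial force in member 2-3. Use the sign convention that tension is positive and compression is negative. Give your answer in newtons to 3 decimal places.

139.224

N=4 nodes, M=5 members, R=3 reactions → 2N=8, M+R=8
member 0 (0-1): L=2.7060, (cx,cy)=(0.6219,0.7831)
member 1 (0-2): L=4.0740, (cx,cy)=(1.0000,0.0000)
member 2 (1-2): L=3.1948, (cx,cy)=(0.7484,-0.6633)
member 3 (1-3): L=4.2240, (cx,cy)=(0.9983,-0.0575)
member 4 (2-3): L=2.6179, (cx,cy)=(0.6975,0.7166)
solve A·x = −loads:
  F[0-1] = +1189.5667 N (tension)
  F[0-2] = +1272.7283 N (tension)
  F[1-2] = -1570.8607 N (compression)
  F[1-3] = +1918.6401 N (tension)
  F[2-3] = +139.2235 N (tension)
  Rx@0 = -2012.5700 N
  Ry@0 = -931.5059 N
  Ry@2 = +942.1159 N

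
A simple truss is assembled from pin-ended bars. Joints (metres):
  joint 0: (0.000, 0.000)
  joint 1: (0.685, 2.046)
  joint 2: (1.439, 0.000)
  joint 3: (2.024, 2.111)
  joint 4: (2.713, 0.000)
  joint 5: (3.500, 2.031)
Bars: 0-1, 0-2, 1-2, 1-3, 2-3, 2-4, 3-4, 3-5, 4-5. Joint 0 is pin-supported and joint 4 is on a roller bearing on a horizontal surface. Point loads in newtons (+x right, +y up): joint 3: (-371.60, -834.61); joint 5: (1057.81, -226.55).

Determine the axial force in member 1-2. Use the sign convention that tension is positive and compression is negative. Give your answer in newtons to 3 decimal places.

N=6 nodes, M=9 members, R=3 reactions → 2N=12, M+R=12
member 0 (0-1): L=2.1576, (cx,cy)=(0.3175,0.9483)
member 1 (0-2): L=1.4390, (cx,cy)=(1.0000,0.0000)
member 2 (1-2): L=2.1805, (cx,cy)=(0.3458,-0.9383)
member 3 (1-3): L=1.3406, (cx,cy)=(0.9988,0.0485)
member 4 (2-3): L=2.1906, (cx,cy)=(0.2671,0.9637)
member 5 (2-4): L=1.2740, (cx,cy)=(1.0000,0.0000)
member 6 (3-4): L=2.2206, (cx,cy)=(0.3103,-0.9506)
member 7 (3-5): L=1.4782, (cx,cy)=(0.9985,-0.0541)
member 8 (4-5): L=2.1781, (cx,cy)=(0.3613,0.9324)
solve A·x = −loads:
  F[0-1] = +375.9607 N (tension)
  F[0-2] = +566.8504 N (tension)
  F[1-2] = -367.2047 N (compression)
  F[1-3] = +246.6255 N (tension)
  F[2-3] = +357.5378 N (tension)
  F[2-4] = +344.3922 N (tension)
  F[3-4] = -1316.9309 N (compression)
  F[3-5] = +1123.6783 N (tension)
  F[4-5] = -177.7430 N (compression)
  Rx@0 = -686.2100 N
  Ry@0 = -356.5105 N
  Ry@4 = +1417.6705 N

-367.205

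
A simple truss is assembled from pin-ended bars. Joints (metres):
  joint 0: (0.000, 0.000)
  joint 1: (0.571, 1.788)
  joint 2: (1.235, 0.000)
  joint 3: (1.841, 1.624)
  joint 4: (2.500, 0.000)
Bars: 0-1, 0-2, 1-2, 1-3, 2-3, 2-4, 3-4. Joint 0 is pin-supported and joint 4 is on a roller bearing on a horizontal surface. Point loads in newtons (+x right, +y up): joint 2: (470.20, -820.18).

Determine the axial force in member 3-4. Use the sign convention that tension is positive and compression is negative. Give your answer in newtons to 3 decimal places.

N=5 nodes, M=7 members, R=3 reactions → 2N=10, M+R=10
member 0 (0-1): L=1.8770, (cx,cy)=(0.3042,0.9526)
member 1 (0-2): L=1.2350, (cx,cy)=(1.0000,0.0000)
member 2 (1-2): L=1.9073, (cx,cy)=(0.3481,-0.9374)
member 3 (1-3): L=1.2805, (cx,cy)=(0.9918,-0.1281)
member 4 (2-3): L=1.7334, (cx,cy)=(0.3496,0.9369)
member 5 (2-4): L=1.2650, (cx,cy)=(1.0000,0.0000)
member 6 (3-4): L=1.7526, (cx,cy)=(0.3760,-0.9266)
solve A·x = −loads:
  F[0-1] = -435.6599 N (compression)
  F[0-2] = +602.7343 N (tension)
  F[1-2] = +484.1805 N (tension)
  F[1-3] = -303.5940 N (compression)
  F[2-3] = +390.9581 N (tension)
  F[2-4] = +164.4128 N (tension)
  F[3-4] = -437.2567 N (compression)
  Rx@0 = -470.2000 N
  Ry@0 = +415.0111 N
  Ry@4 = +405.1689 N

-437.257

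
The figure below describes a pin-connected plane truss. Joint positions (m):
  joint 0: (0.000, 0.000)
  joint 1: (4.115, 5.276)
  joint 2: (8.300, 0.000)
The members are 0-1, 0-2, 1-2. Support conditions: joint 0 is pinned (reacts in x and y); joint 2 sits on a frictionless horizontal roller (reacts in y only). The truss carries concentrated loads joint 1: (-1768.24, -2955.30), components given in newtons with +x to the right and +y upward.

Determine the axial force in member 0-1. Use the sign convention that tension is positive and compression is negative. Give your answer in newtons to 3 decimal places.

-3315.208

N=3 nodes, M=3 members, R=3 reactions → 2N=6, M+R=6
member 0 (0-1): L=6.6910, (cx,cy)=(0.6150,0.7885)
member 1 (0-2): L=8.3000, (cx,cy)=(1.0000,0.0000)
member 2 (1-2): L=6.7343, (cx,cy)=(0.6214,-0.7835)
solve A·x = −loads:
  F[0-1] = -3315.2078 N (compression)
  F[0-2] = +270.6319 N (tension)
  F[1-2] = -435.4859 N (compression)
  Rx@0 = +1768.2400 N
  Ry@0 = +2614.1162 N
  Ry@2 = +341.1838 N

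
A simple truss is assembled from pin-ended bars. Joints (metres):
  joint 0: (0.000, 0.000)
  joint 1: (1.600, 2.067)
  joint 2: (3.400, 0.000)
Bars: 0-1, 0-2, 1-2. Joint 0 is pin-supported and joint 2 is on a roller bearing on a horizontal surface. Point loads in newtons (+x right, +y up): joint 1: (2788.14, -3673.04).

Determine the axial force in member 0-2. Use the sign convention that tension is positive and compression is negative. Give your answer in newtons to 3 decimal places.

N=3 nodes, M=3 members, R=3 reactions → 2N=6, M+R=6
member 0 (0-1): L=2.6139, (cx,cy)=(0.6121,0.7908)
member 1 (0-2): L=3.4000, (cx,cy)=(1.0000,0.0000)
member 2 (1-2): L=2.7409, (cx,cy)=(0.6567,-0.7541)
solve A·x = −loads:
  F[0-1] = -315.5469 N (compression)
  F[0-2] = +2981.2899 N (tension)
  F[1-2] = -4539.6631 N (compression)
  Rx@0 = -2788.1400 N
  Ry@0 = +249.5255 N
  Ry@2 = +3423.5145 N

2981.290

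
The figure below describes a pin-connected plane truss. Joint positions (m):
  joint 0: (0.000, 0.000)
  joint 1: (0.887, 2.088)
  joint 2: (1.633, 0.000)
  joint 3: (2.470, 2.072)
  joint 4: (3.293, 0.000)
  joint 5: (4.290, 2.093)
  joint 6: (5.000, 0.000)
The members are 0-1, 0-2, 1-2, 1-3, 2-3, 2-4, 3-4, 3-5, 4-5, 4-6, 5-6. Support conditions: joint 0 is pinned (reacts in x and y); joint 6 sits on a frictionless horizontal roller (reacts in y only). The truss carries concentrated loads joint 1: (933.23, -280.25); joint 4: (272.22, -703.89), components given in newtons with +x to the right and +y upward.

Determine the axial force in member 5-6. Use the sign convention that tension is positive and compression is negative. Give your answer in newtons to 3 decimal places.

-953.558

N=7 nodes, M=11 members, R=3 reactions → 2N=14, M+R=14
member 0 (0-1): L=2.2686, (cx,cy)=(0.3910,0.9204)
member 1 (0-2): L=1.6330, (cx,cy)=(1.0000,0.0000)
member 2 (1-2): L=2.2173, (cx,cy)=(0.3365,-0.9417)
member 3 (1-3): L=1.5831, (cx,cy)=(0.9999,-0.0101)
member 4 (2-3): L=2.2347, (cx,cy)=(0.3746,0.9272)
member 5 (2-4): L=1.6600, (cx,cy)=(1.0000,0.0000)
member 6 (3-4): L=2.2295, (cx,cy)=(0.3691,-0.9294)
member 7 (3-5): L=1.8201, (cx,cy)=(0.9999,0.0115)
member 8 (4-5): L=2.3183, (cx,cy)=(0.4301,0.9028)
member 9 (4-6): L=1.7070, (cx,cy)=(1.0000,0.0000)
member 10 (5-6): L=2.2101, (cx,cy)=(0.3212,-0.9470)
solve A·x = −loads:
  F[0-1] = -88.1414 N (compression)
  F[0-2] = +1239.9125 N (tension)
  F[1-2] = -201.7950 N (compression)
  F[1-3] = -899.8444 N (compression)
  F[2-3] = +204.9496 N (tension)
  F[2-4] = +1095.2542 N (tension)
  F[3-4] = -223.4521 N (compression)
  F[3-5] = -740.5968 N (compression)
  F[4-5] = +1009.6978 N (tension)
  F[4-6] = +306.3262 N (tension)
  F[5-6] = -953.5576 N (compression)
  Rx@0 = -1205.4500 N
  Ry@0 = +81.1248 N
  Ry@6 = +903.0152 N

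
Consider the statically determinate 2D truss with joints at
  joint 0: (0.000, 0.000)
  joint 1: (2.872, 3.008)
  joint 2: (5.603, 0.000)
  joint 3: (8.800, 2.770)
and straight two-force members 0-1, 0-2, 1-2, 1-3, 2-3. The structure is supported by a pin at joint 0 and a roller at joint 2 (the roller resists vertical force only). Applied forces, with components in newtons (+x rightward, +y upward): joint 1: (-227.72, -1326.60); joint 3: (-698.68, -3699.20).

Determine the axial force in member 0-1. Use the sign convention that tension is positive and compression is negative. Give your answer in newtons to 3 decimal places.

1377.696

N=4 nodes, M=5 members, R=3 reactions → 2N=8, M+R=8
member 0 (0-1): L=4.1589, (cx,cy)=(0.6906,0.7233)
member 1 (0-2): L=5.6030, (cx,cy)=(1.0000,0.0000)
member 2 (1-2): L=4.0628, (cx,cy)=(0.6722,-0.7404)
member 3 (1-3): L=5.9328, (cx,cy)=(0.9992,-0.0401)
member 4 (2-3): L=4.2301, (cx,cy)=(0.7558,0.6548)
solve A·x = −loads:
  F[0-1] = +1377.6956 N (tension)
  F[0-2] = -1877.7914 N (compression)
  F[1-2] = -3322.7181 N (compression)
  F[1-3] = +3415.3748 N (tension)
  F[2-3] = -5439.8547 N (compression)
  Rx@0 = +926.4000 N
  Ry@0 = -996.4434 N
  Ry@2 = +6022.2434 N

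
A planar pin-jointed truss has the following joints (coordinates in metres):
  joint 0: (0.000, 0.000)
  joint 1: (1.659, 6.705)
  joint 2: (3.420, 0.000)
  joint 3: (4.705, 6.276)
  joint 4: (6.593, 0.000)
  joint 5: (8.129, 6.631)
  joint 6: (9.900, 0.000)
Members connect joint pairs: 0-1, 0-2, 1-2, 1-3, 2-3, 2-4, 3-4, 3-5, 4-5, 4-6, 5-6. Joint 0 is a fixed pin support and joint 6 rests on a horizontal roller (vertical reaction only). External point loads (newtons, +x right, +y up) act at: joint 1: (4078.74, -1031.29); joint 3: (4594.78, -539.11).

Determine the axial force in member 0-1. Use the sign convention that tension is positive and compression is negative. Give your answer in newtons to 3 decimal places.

N=7 nodes, M=11 members, R=3 reactions → 2N=14, M+R=14
member 0 (0-1): L=6.9072, (cx,cy)=(0.2402,0.9707)
member 1 (0-2): L=3.4200, (cx,cy)=(1.0000,0.0000)
member 2 (1-2): L=6.9324, (cx,cy)=(0.2540,-0.9672)
member 3 (1-3): L=3.0761, (cx,cy)=(0.9902,-0.1395)
member 4 (2-3): L=6.4062, (cx,cy)=(0.2006,0.9797)
member 5 (2-4): L=3.1730, (cx,cy)=(1.0000,0.0000)
member 6 (3-4): L=6.5538, (cx,cy)=(0.2881,-0.9576)
member 7 (3-5): L=3.4424, (cx,cy)=(0.9947,0.1031)
member 8 (4-5): L=6.8066, (cx,cy)=(0.2257,0.9742)
member 9 (4-6): L=3.3070, (cx,cy)=(1.0000,0.0000)
member 10 (5-6): L=6.8634, (cx,cy)=(0.2580,-0.9661)
solve A·x = −loads:
  F[0-1] = +4670.5847 N (tension)
  F[0-2] = +7551.7183 N (tension)
  F[1-2] = -5527.7888 N (compression)
  F[1-3] = -1568.0682 N (compression)
  F[2-3] = +5457.3812 N (tension)
  F[2-4] = +5052.8444 N (tension)
  F[3-4] = -6712.2109 N (compression)
  F[3-5] = -3135.9397 N (compression)
  F[4-5] = +6597.8550 N (tension)
  F[4-6] = +1630.3199 N (tension)
  F[5-6] = -6318.2262 N (compression)
  Rx@0 = -8673.5200 N
  Ry@0 = -4533.8640 N
  Ry@6 = +6104.2640 N

4670.585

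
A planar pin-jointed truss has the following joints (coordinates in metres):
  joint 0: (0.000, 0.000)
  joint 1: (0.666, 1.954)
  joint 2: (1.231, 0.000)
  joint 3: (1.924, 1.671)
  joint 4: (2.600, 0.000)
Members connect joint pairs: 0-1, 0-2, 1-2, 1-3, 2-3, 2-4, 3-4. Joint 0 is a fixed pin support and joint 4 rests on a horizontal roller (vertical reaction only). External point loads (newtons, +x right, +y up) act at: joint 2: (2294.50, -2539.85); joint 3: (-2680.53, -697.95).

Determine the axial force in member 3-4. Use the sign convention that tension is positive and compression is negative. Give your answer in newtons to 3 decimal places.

N=5 nodes, M=7 members, R=3 reactions → 2N=10, M+R=10
member 0 (0-1): L=2.0644, (cx,cy)=(0.3226,0.9465)
member 1 (0-2): L=1.2310, (cx,cy)=(1.0000,0.0000)
member 2 (1-2): L=2.0340, (cx,cy)=(0.2778,-0.9606)
member 3 (1-3): L=1.2894, (cx,cy)=(0.9756,-0.2195)
member 4 (2-3): L=1.8090, (cx,cy)=(0.3831,0.9237)
member 5 (2-4): L=1.3690, (cx,cy)=(1.0000,0.0000)
member 6 (3-4): L=1.8026, (cx,cy)=(0.3750,-0.9270)
solve A·x = −loads:
  F[0-1] = -3424.6675 N (compression)
  F[0-2] = +718.8182 N (tension)
  F[1-2] = +3885.8335 N (tension)
  F[1-3] = -2238.8088 N (compression)
  F[2-3] = -1291.5963 N (compression)
  F[2-4] = -1.5178 N (compression)
  F[3-4] = +4.0471 N (tension)
  Rx@0 = +386.0300 N
  Ry@0 = +3241.5517 N
  Ry@4 = -3.7517 N

4.047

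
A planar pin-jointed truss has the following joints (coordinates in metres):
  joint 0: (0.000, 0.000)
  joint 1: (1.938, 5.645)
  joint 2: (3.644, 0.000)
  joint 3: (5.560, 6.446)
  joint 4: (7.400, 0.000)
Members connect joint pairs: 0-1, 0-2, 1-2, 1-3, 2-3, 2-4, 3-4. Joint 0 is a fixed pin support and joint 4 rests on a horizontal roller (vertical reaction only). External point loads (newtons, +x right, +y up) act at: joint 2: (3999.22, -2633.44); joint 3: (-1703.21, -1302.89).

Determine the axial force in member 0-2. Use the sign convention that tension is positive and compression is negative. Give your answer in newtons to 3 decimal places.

3375.469

N=5 nodes, M=7 members, R=3 reactions → 2N=10, M+R=10
member 0 (0-1): L=5.9684, (cx,cy)=(0.3247,0.9458)
member 1 (0-2): L=3.6440, (cx,cy)=(1.0000,0.0000)
member 2 (1-2): L=5.8972, (cx,cy)=(0.2893,-0.9572)
member 3 (1-3): L=3.7095, (cx,cy)=(0.9764,0.2159)
member 4 (2-3): L=6.7247, (cx,cy)=(0.2849,0.9586)
member 5 (2-4): L=3.7560, (cx,cy)=(1.0000,0.0000)
member 6 (3-4): L=6.7035, (cx,cy)=(0.2745,-0.9616)
solve A·x = −loads:
  F[0-1] = -3324.3805 N (compression)
  F[0-2] = +3375.4690 N (tension)
  F[1-2] = +2845.1570 N (tension)
  F[1-3] = -1948.5081 N (compression)
  F[2-3] = -93.9549 N (compression)
  F[2-4] = +226.0995 N (tension)
  F[3-4] = -823.7234 N (compression)
  Rx@0 = -2296.0100 N
  Ry@0 = +3144.2446 N
  Ry@4 = +792.0854 N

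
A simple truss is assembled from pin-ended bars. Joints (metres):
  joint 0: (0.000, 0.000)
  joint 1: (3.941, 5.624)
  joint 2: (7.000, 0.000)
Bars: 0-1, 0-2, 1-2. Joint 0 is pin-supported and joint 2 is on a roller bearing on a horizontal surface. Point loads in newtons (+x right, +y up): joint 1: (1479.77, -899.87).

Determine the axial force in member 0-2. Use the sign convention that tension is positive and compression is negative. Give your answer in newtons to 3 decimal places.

922.223

N=3 nodes, M=3 members, R=3 reactions → 2N=6, M+R=6
member 0 (0-1): L=6.8674, (cx,cy)=(0.5739,0.8189)
member 1 (0-2): L=7.0000, (cx,cy)=(1.0000,0.0000)
member 2 (1-2): L=6.4021, (cx,cy)=(0.4778,-0.8785)
solve A·x = −loads:
  F[0-1] = +971.5510 N (tension)
  F[0-2] = +922.2234 N (tension)
  F[1-2] = -1930.0963 N (compression)
  Rx@0 = -1479.7700 N
  Ry@0 = -795.6463 N
  Ry@2 = +1695.5163 N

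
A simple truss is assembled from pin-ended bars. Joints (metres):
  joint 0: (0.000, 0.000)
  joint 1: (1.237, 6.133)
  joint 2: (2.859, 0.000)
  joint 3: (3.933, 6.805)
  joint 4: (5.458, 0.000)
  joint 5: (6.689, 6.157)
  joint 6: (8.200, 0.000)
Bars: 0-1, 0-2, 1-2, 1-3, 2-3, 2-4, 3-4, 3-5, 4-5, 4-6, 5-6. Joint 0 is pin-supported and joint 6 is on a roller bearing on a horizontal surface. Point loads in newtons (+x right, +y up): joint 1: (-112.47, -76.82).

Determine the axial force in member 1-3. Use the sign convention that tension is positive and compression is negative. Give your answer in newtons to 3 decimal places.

61.071

N=7 nodes, M=11 members, R=3 reactions → 2N=14, M+R=14
member 0 (0-1): L=6.2565, (cx,cy)=(0.1977,0.9803)
member 1 (0-2): L=2.8590, (cx,cy)=(1.0000,0.0000)
member 2 (1-2): L=6.3439, (cx,cy)=(0.2557,-0.9668)
member 3 (1-3): L=2.7785, (cx,cy)=(0.9703,0.2419)
member 4 (2-3): L=6.8892, (cx,cy)=(0.1559,0.9878)
member 5 (2-4): L=2.5990, (cx,cy)=(1.0000,0.0000)
member 6 (3-4): L=6.9738, (cx,cy)=(0.2187,-0.9758)
member 7 (3-5): L=2.8312, (cx,cy)=(0.9735,-0.2289)
member 8 (4-5): L=6.2789, (cx,cy)=(0.1961,0.9806)
member 9 (4-6): L=2.7420, (cx,cy)=(1.0000,0.0000)
member 10 (5-6): L=6.3397, (cx,cy)=(0.2383,-0.9712)
solve A·x = −loads:
  F[0-1] = -152.3584 N (compression)
  F[0-2] = -82.3466 N (compression)
  F[1-2] = +90.3028 N (tension)
  F[1-3] = +61.0710 N (tension)
  F[2-3] = -88.3819 N (compression)
  F[2-4] = -45.4796 N (compression)
  F[3-4] = +66.8960 N (tension)
  F[3-5] = +31.6923 N (tension)
  F[4-5] = -66.5689 N (compression)
  F[4-6] = -17.7999 N (compression)
  F[5-6] = +74.6830 N (tension)
  Rx@0 = +112.4700 N
  Ry@0 = +149.3508 N
  Ry@6 = -72.5308 N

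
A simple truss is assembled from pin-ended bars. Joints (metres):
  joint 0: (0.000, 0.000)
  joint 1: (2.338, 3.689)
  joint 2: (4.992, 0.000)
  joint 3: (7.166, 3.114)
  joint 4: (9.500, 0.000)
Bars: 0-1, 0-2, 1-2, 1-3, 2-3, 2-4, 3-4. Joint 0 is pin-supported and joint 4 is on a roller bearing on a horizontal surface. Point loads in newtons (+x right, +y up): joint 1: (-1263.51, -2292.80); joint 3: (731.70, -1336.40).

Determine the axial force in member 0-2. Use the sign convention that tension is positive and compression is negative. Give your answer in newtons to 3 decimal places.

930.729

N=5 nodes, M=7 members, R=3 reactions → 2N=10, M+R=10
member 0 (0-1): L=4.3675, (cx,cy)=(0.5353,0.8446)
member 1 (0-2): L=4.9920, (cx,cy)=(1.0000,0.0000)
member 2 (1-2): L=4.5445, (cx,cy)=(0.5840,-0.8118)
member 3 (1-3): L=4.8621, (cx,cy)=(0.9930,-0.1183)
member 4 (2-3): L=3.7978, (cx,cy)=(0.5724,0.8199)
member 5 (2-4): L=4.5080, (cx,cy)=(1.0000,0.0000)
member 6 (3-4): L=3.8916, (cx,cy)=(0.5998,-0.8002)
solve A·x = −loads:
  F[0-1] = -2732.0897 N (compression)
  F[0-2] = +930.7295 N (tension)
  F[1-2] = +51.9583 N (tension)
  F[1-3] = -230.9943 N (compression)
  F[2-3] = -51.4388 N (compression)
  F[2-4] = +990.5188 N (tension)
  F[3-4] = -1651.5437 N (compression)
  Rx@0 = +531.8100 N
  Ry@0 = +2307.6596 N
  Ry@4 = +1321.5404 N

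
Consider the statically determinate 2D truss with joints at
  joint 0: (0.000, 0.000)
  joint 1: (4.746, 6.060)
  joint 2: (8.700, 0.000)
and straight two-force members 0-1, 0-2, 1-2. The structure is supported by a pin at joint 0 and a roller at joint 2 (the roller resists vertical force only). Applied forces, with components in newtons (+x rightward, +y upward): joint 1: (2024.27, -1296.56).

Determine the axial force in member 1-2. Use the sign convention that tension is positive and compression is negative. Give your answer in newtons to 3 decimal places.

-2528.140

N=3 nodes, M=3 members, R=3 reactions → 2N=6, M+R=6
member 0 (0-1): L=7.6973, (cx,cy)=(0.6166,0.7873)
member 1 (0-2): L=8.7000, (cx,cy)=(1.0000,0.0000)
member 2 (1-2): L=7.2359, (cx,cy)=(0.5464,-0.8375)
solve A·x = −loads:
  F[0-1] = +1042.4919 N (tension)
  F[0-2] = +1381.4888 N (tension)
  F[1-2] = -2528.1397 N (compression)
  Rx@0 = -2024.2700 N
  Ry@0 = -820.7446 N
  Ry@2 = +2117.3046 N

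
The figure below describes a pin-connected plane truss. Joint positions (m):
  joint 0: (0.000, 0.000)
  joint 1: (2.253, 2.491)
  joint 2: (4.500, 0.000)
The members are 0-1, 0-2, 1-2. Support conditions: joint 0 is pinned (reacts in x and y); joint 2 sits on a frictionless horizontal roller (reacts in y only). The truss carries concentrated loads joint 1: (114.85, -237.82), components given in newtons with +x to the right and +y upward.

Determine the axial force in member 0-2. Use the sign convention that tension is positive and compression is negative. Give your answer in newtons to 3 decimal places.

164.754

N=3 nodes, M=3 members, R=3 reactions → 2N=6, M+R=6
member 0 (0-1): L=3.3587, (cx,cy)=(0.6708,0.7416)
member 1 (0-2): L=4.5000, (cx,cy)=(1.0000,0.0000)
member 2 (1-2): L=3.3547, (cx,cy)=(0.6698,-0.7425)
solve A·x = −loads:
  F[0-1] = -74.3959 N (compression)
  F[0-2] = +164.7539 N (tension)
  F[1-2] = -245.9732 N (compression)
  Rx@0 = -114.8500 N
  Ry@0 = +55.1756 N
  Ry@2 = +182.6444 N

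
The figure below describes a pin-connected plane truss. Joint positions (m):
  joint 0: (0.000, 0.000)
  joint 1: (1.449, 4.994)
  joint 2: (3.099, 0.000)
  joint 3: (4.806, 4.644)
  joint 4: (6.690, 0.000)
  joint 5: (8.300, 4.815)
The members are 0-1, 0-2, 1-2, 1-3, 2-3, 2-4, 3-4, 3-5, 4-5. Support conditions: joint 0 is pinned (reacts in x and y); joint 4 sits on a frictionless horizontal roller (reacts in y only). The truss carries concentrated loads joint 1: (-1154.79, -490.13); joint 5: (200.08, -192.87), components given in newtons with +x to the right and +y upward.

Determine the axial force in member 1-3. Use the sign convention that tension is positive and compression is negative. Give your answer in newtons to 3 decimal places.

N=6 nodes, M=9 members, R=3 reactions → 2N=12, M+R=12
member 0 (0-1): L=5.2000, (cx,cy)=(0.2787,0.9604)
member 1 (0-2): L=3.0990, (cx,cy)=(1.0000,0.0000)
member 2 (1-2): L=5.2595, (cx,cy)=(0.3137,-0.9495)
member 3 (1-3): L=3.3752, (cx,cy)=(0.9946,-0.1037)
member 4 (2-3): L=4.9478, (cx,cy)=(0.3450,0.9386)
member 5 (2-4): L=3.5910, (cx,cy)=(1.0000,0.0000)
member 6 (3-4): L=5.0116, (cx,cy)=(0.3759,-0.9266)
member 7 (3-5): L=3.4982, (cx,cy)=(0.9988,0.0489)
member 8 (4-5): L=5.0770, (cx,cy)=(0.3171,0.9484)
solve A·x = −loads:
  F[0-1] = -1099.1236 N (compression)
  F[0-2] = -648.4329 N (compression)
  F[1-2] = +520.2752 N (tension)
  F[1-3] = +689.0084 N (tension)
  F[2-3] = -526.3254 N (compression)
  F[2-4] = -303.6301 N (compression)
  F[3-4] = +624.4243 N (tension)
  F[3-5] = +269.2938 N (tension)
  F[4-5] = -217.2464 N (compression)
  Rx@0 = +954.7100 N
  Ry@0 = +1055.5884 N
  Ry@4 = -372.5884 N

689.008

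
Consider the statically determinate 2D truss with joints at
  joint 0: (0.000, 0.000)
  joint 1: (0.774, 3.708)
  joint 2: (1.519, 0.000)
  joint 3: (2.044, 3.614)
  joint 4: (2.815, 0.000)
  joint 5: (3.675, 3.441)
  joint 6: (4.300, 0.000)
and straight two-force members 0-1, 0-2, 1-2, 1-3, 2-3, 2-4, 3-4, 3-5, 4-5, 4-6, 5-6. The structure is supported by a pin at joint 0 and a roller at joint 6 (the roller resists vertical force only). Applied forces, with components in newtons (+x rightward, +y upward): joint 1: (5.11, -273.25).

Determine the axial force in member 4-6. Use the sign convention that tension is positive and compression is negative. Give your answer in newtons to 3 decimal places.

N=7 nodes, M=11 members, R=3 reactions → 2N=14, M+R=14
member 0 (0-1): L=3.7879, (cx,cy)=(0.2043,0.9789)
member 1 (0-2): L=1.5190, (cx,cy)=(1.0000,0.0000)
member 2 (1-2): L=3.7821, (cx,cy)=(0.1970,-0.9804)
member 3 (1-3): L=1.2735, (cx,cy)=(0.9973,-0.0738)
member 4 (2-3): L=3.6519, (cx,cy)=(0.1438,0.9896)
member 5 (2-4): L=1.2960, (cx,cy)=(1.0000,0.0000)
member 6 (3-4): L=3.6953, (cx,cy)=(0.2086,-0.9780)
member 7 (3-5): L=1.6401, (cx,cy)=(0.9944,-0.1055)
member 8 (4-5): L=3.5468, (cx,cy)=(0.2425,0.9702)
member 9 (4-6): L=1.4850, (cx,cy)=(1.0000,0.0000)
member 10 (5-6): L=3.4973, (cx,cy)=(0.1787,-0.9839)
solve A·x = −loads:
  F[0-1] = -224.3929 N (compression)
  F[0-2] = +50.9610 N (tension)
  F[1-2] = -51.5822 N (compression)
  F[1-3] = -40.9120 N (compression)
  F[2-3] = +51.1024 N (tension)
  F[2-4] = +33.4539 N (tension)
  F[3-4] = -52.3539 N (compression)
  F[3-5] = -22.6571 N (compression)
  F[4-5] = +52.7766 N (tension)
  F[4-6] = +9.7340 N (tension)
  F[5-6] = -54.4683 N (compression)
  Rx@0 = -5.1100 N
  Ry@0 = +219.6585 N
  Ry@6 = +53.5915 N

9.734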